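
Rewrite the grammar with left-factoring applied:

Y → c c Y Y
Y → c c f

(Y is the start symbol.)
Left-factoring transforms A → αβ₁ | αβ₂ into A → αA' and A' → β₁ | β₂
(α is the longest common prefix among the alternatives). Repeat until
no nonterminal has two alternatives with a common prefix.

Round 1: Y has alternatives sharing prefix 'c c'. Introduce Y': Y → c c Y'
  Add: Y' → Y Y
  Add: Y' → f

No remaining common prefixes — done.

Resulting grammar:
Y → c c Y'
Y' → Y Y
Y' → f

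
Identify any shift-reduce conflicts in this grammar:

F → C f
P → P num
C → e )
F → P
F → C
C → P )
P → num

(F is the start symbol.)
Yes — I1: [F → C .] vs [F → C . f]; I3: [F → P .] vs [C → P . )]

A shift-reduce conflict occurs when an LR(0) state has both:
  - a complete (reduce) item [A → α .] (dot at the end), and
  - a shift item [B → β . c γ] (dot before a terminal).

Augment with F' → F and build the canonical LR(0) collection (I0 = CLOSURE({[F' → . F]}), then GOTO on every symbol after a dot until no new states appear). It has 10 states:
  I0: { [C → . P )], [C → . e )], [F → . C f], [F → . C], [F → . P], [F' → . F], [P → . P num], [P → . num] }  — shift
  I1: { [F → C . f], [F → C .] }  — shift, reduce
  I2: { [F' → F .] }  — accept
  I3: { [C → P . )], [F → P .], [P → P . num] }  — shift, reduce
  I4: { [C → e . )] }  — shift
  I5: { [P → num .] }  — reduce
  I6: { [C → e ) .] }  — reduce
  I7: { [C → P ) .] }  — reduce
  I8: { [P → P num .] }  — reduce
  I9: { [F → C f .] }  — reduce

I1 contains reduce item [F → C .] and shift item [F → C . f] — shift-reduce conflict.
I3 contains reduce item [F → P .] and shift items [C → P . )], [P → P . num] — shift-reduce conflict.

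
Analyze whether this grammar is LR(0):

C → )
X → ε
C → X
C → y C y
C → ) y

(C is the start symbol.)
No. Shift-reduce conflict between [X → .] and [C → . )]

Augment with C' → C and build the canonical LR(0) collection (I0 = CLOSURE({[C' → . C]}), then GOTO on every symbol after a dot until no new states appear). It has 8 states:
  I0: { [C → . ) y], [C → . )], [C → . X], [C → . y C y], [C' → . C], [X → .] }  — shift, reduce
  I1: { [C → ) . y], [C → ) .] }  — shift, reduce
  I2: { [C' → C .] }  — accept
  I3: { [C → X .] }  — reduce
  I4: { [C → . ) y], [C → . )], [C → . X], [C → . y C y], [C → y . C y], [X → .] }  — shift, reduce
  I5: { [C → y C . y] }  — shift
  I6: { [C → y C y .] }  — reduce
  I7: { [C → ) y .] }  — reduce

Conflict in state I0:
  Shift-reduce conflict between [X → .] and [C → . )]
So the grammar is NOT LR(0).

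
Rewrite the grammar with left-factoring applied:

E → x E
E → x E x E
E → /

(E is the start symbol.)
Left-factoring transforms A → αβ₁ | αβ₂ into A → αA' and A' → β₁ | β₂
(α is the longest common prefix among the alternatives). Repeat until
no nonterminal has two alternatives with a common prefix.

Round 1: E has alternatives sharing prefix 'x E'. Introduce E': E → x E E'
  Add: E' → ε
  Add: E' → x E

No remaining common prefixes — done.

Resulting grammar:
E → x E E'
E' → ε
E' → x E
E → /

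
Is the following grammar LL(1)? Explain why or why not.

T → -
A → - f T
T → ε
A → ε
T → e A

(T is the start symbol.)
A grammar is LL(1) if for each non-terminal N with multiple productions, the predict sets of those productions are pairwise disjoint, where PREDICT(N → α) = (FIRST(α) \ {ε}) ∪ (FOLLOW(N) if α ⇒* ε).

Relevant sets:
  FOLLOW(T) = { $ }
  FOLLOW(A) = { $ }

For T:
  PREDICT(T → '-') = { '-' }
  PREDICT(T → ε) = { $ }
  PREDICT(T → e A) = { 'e' }
For A:
  PREDICT(A → '-' f T) = { '-' }
  PREDICT(A → ε) = { $ }

All predict sets are disjoint. The grammar IS LL(1).

Answer: Yes, the grammar is LL(1).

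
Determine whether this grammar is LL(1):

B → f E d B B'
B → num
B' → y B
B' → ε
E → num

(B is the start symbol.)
No. Predict set conflict for B': { 'y' }

A grammar is LL(1) if for each non-terminal N with multiple productions, the predict sets of those productions are pairwise disjoint, where PREDICT(N → α) = (FIRST(α) \ {ε}) ∪ (FOLLOW(N) if α ⇒* ε).

Relevant sets:
  FOLLOW(B') = { $, 'y' }

For B:
  PREDICT(B → f E d B B') = { 'f' }
  PREDICT(B → num) = { 'num' }
For B':
  PREDICT(B' → y B) = { 'y' }
  PREDICT(B' → ε) = { $, 'y' }
E has a single production, so nothing to check there.

Conflict found: Predict set conflict for B': { 'y' }
The grammar is NOT LL(1).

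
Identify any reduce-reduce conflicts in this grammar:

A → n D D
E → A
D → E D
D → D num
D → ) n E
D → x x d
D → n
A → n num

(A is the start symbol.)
No reduce-reduce conflicts

Augment with A' → A and build the canonical LR(0) collection (I0 = CLOSURE({[A' → . A]}), then GOTO on every symbol after a dot until no new states appear). It has 17 states:
  I0: { [A → . n D D], [A → . n num], [A' → . A] }  — shift
  I1: { [A' → A .] }  — accept
  I2: { [A → . n D D], [A → . n num], [A → n . D D], [A → n . num], [D → . ) n E], [D → . D num], [D → . E D], [D → . n], [D → . x x d], [E → . A] }  — shift
  I3: { [D → ) . n E] }  — shift
  I4: { [E → A .] }  — reduce
  I5: { [A → . n D D], [A → . n num], [A → n D . D], [D → . ) n E], [D → . D num], [D → . E D], [D → . n], [D → . x x d], [D → D . num], [E → . A] }  — shift
  I6: { [A → . n D D], [A → . n num], [D → . ) n E], [D → . D num], [D → . E D], [D → . n], [D → . x x d], [D → E . D], [E → . A] }  — shift
  I7: { [A → . n D D], [A → . n num], [A → n . D D], [A → n . num], [D → . ) n E], [D → . D num], [D → . E D], [D → . n], [D → . x x d], [D → n .], [E → . A] }  — shift, reduce
  I8: { [A → n num .] }  — reduce
  I9: { [D → x . x d] }  — shift
  I10: { [D → x x . d] }  — shift
  I11: { [D → x x d .] }  — reduce
  I12: { [D → D . num], [D → E D .] }  — shift, reduce
  I13: { [D → D num .] }  — reduce
  I14: { [A → n D D .], [D → D . num] }  — shift, reduce
  I15: { [A → . n D D], [A → . n num], [D → ) n . E], [E → . A] }  — shift
  I16: { [D → ) n E .] }  — reduce

No state contains more than one complete item.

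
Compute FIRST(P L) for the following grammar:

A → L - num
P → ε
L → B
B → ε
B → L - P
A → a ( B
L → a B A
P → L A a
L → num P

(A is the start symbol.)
FIRST sets of the non-terminals involved (from the grammar, by fixed-point iteration):
  FIRST(P) = { '-', 'a', 'num', ε }
  FIRST(L) = { '-', 'a', 'num', ε }

To compute FIRST(P L), process the symbols left to right:
Symbol P is a non-terminal. Add FIRST(P) \ {ε} = { '-', 'a', 'num' }
P is nullable (ε ∈ FIRST(P)), continue to the next symbol.
Symbol L is a non-terminal. Add FIRST(L) \ {ε} = { '-', 'a', 'num' }
L is nullable (ε ∈ FIRST(L)), continue to the next symbol.
All symbols are nullable, so ε is in the result.
FIRST(P L) = { '-', 'a', 'num', ε }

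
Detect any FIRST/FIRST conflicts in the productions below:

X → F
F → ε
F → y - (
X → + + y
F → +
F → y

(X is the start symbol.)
Yes. X → F / X → '+' '+' y on { '+' }; F → y '-' '(' / F → y on { 'y' }

A FIRST/FIRST conflict occurs when two productions N → α and N → β for the same non-terminal have FIRST(α) ∩ FIRST(β) ≠ ∅ (with ε ∈ FIRST of a nullable right-hand side, so two nullable alternatives also conflict).

FIRST sets of the non-terminals at (or reachable through a nullable prefix from) the front of some alternative:
  FIRST(F) = { '+', 'y', ε }

Productions for X:
  X → F: FIRST = { '+', 'y', ε }
  X → + + y: FIRST = { '+' }
Productions for F:
  F → ε: FIRST = { ε }
  F → y - (: FIRST = { 'y' }
  F → +: FIRST = { '+' }
  F → y: FIRST = { 'y' }

Conflict for X: X → F and X → + + y
  Overlap: { '+' }
Conflict for F: F → y - ( and F → y
  Overlap: { 'y' }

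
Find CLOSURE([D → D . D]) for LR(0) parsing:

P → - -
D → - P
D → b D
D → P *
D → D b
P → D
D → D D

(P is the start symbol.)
{ [D → . - P], [D → . D D], [D → . D b], [D → . P *], [D → . b D], [D → D . D], [P → . - -], [P → . D] }

To compute CLOSURE, for each item [A → α.Bβ] where B is a non-terminal, add [B → .γ] for all productions B → γ; repeat for the newly added items until nothing changes.

Start with: [D → D . D]
  [D → D . D] has the dot before D: add [D → . - P], [D → . b D], [D → . P *], [D → . D b], [D → . D D]
  [D → . P *] has the dot before P: add [P → . - -], [P → . D]
No further items can be added.

CLOSURE = { [D → . - P], [D → . D D], [D → . D b], [D → . P *], [D → . b D], [D → D . D], [P → . - -], [P → . D] }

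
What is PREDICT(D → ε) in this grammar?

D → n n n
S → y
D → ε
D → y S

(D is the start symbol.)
PREDICT(D → ε) = (FIRST(RHS) \ {ε}) ∪ (FOLLOW(D) if ε ∈ FIRST(RHS), i.e. RHS ⇒* ε)
The right-hand side is ε (FIRST(ε) = { ε }), so the predict set is FOLLOW(D) = { $ }
PREDICT(D → ε) = { $ }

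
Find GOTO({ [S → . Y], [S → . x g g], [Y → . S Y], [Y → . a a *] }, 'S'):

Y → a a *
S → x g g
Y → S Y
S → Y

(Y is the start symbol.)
{ [S → . Y], [S → . x g g], [Y → . S Y], [Y → . a a *], [Y → S . Y] }

GOTO(I, 'S') = CLOSURE({ [A → αX.β] : [A → α.Xβ] ∈ I, X = 'S' })

Items with dot before 'S', with the dot advanced:
  [Y → . S Y] → [Y → S . Y]
Closure of the advanced items:
  [Y → S . Y] has the dot before Y: add [Y → . a a *], [Y → . S Y]
  [Y → . S Y] has the dot before S: add [S → . x g g], [S → . Y]

GOTO = { [S → . Y], [S → . x g g], [Y → . S Y], [Y → . a a *], [Y → S . Y] }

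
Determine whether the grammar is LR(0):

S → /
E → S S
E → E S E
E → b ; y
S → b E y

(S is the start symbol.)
A grammar is LR(0) if no state in the canonical LR(0) collection has:
  - both a shift item (dot before a terminal) and a complete item (shift-reduce conflict), or
  - two or more complete items (reduce-reduce conflict; the accept item [S' → S .] counts as a complete item here).

Augment with S' → S and build the canonical LR(0) collection (I0 = CLOSURE({[S' → . S]}), then GOTO on every symbol after a dot until no new states appear). It has 13 states:
  I0: { [S → . /], [S → . b E y], [S' → . S] }  — shift
  I1: { [S → / .] }  — reduce
  I2: { [S' → S .] }  — accept
  I3: { [E → . E S E], [E → . S S], [E → . b ; y], [S → . /], [S → . b E y], [S → b . E y] }  — shift
  I4: { [E → E . S E], [S → . /], [S → . b E y], [S → b E . y] }  — shift
  I5: { [E → S . S], [S → . /], [S → . b E y] }  — shift
  I6: { [E → . E S E], [E → . S S], [E → . b ; y], [E → b . ; y], [S → . /], [S → . b E y], [S → b . E y] }  — shift
  I7: { [E → b ; . y] }  — shift
  I8: { [E → b ; y .] }  — reduce
  I9: { [E → S S .] }  — reduce
  I10: { [E → . E S E], [E → . S S], [E → . b ; y], [E → E S . E], [S → . /], [S → . b E y] }  — shift
  I11: { [S → b E y .] }  — reduce
  I12: { [E → E . S E], [E → E S E .], [S → . /], [S → . b E y] }  — shift, reduce

Conflict in state I12:
  Shift-reduce conflict between [E → E S E .] and [S → . /]
So the grammar is NOT LR(0).

Answer: No. Shift-reduce conflict between [E → E S E .] and [S → . /]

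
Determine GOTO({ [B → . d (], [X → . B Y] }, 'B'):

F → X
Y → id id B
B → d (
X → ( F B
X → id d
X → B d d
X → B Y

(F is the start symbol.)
{ [X → B . Y], [Y → . id id B] }

GOTO(I, 'B') = CLOSURE({ [A → αX.β] : [A → α.Xβ] ∈ I, X = 'B' })

Items with dot before 'B', with the dot advanced:
  [X → . B Y] → [X → B . Y]
Closure of the advanced items:
  [X → B . Y] has the dot before Y: add [Y → . id id B]

GOTO = { [X → B . Y], [Y → . id id B] }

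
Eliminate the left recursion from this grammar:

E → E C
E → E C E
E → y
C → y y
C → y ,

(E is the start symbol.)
E is directly left-recursive. The standard transformation for
  A → A α₁ | ... | A α_m | β₁ | ... | β_n
is
  A  → β₁ A' | ... | β_n A'
  A' → α₁ A' | ... | α_m A' | ε

E → y becomes E → y E'
E → E C becomes E' → C E'
E → E C E becomes E' → C E E'
Add E' → ε

Productions for other non-terminals are unchanged:
  C → y y
  C → y ,

Resulting grammar:
E → y E'
E' → C E'
E' → C E E'
E' → ε
C → y y
C → y ,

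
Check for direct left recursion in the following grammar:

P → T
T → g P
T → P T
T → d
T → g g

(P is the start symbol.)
Direct left recursion occurs when N → N α for some non-terminal N (the right-hand side begins with the left-hand side itself).

P → T: starts with T
T → g P: starts with g
T → P T: starts with P
T → d: starts with d
T → g g: starts with g

No direct left recursion found.

Answer: No direct left recursion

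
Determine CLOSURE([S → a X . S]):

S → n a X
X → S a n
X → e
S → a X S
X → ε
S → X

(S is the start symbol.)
{ [S → . X], [S → . a X S], [S → . n a X], [S → a X . S], [X → . S a n], [X → . e], [X → .] }

To compute CLOSURE, for each item [A → α.Bβ] where B is a non-terminal, add [B → .γ] for all productions B → γ; repeat for the newly added items until nothing changes.

Start with: [S → a X . S]
  [S → a X . S] has the dot before S: add [S → . n a X], [S → . a X S], [S → . X]
  [S → . X] has the dot before X: add [X → . S a n], [X → . e], [X → .]
No further items can be added.

CLOSURE = { [S → . X], [S → . a X S], [S → . n a X], [S → a X . S], [X → . S a n], [X → . e], [X → .] }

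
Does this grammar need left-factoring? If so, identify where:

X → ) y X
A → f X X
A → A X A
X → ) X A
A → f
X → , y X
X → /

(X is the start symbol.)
Yes, X has productions with common prefix ')'; A has productions with common prefix 'f'

Left-factoring is needed when two productions for the same non-terminal
share a common prefix on the right-hand side.

Productions for X:
  X → ) y X
  X → ) X A
  X → , y X
  X → /
Productions for A:
  A → f X X
  A → A X A
  A → f

Found common prefix ')' in productions for X
Found common prefix 'f' in productions for A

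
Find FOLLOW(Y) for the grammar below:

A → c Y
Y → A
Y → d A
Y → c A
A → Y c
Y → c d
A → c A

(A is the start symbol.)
To compute FOLLOW(Y), find every occurrence of Y on a right-hand side N → α Y β: add FIRST(β) \ {ε}, and if β is empty or nullable also add FOLLOW(N). Iterate to a fixed point.

In A → c Y: Y is at the end, add FOLLOW(A)
In A → Y c: Y is followed by c, add FIRST(c) \ {ε} = { 'c' }

The FOLLOW sets referred to above (computed the same way, to a fixed point):
  FOLLOW(A) = { $, 'c' }

Taking the union: FOLLOW(Y) = { $, 'c' }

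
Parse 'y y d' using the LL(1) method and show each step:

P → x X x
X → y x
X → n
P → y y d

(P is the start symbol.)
Stack is shown with the top on the left.

Stack    Input    Action
------------------------
P $      y y d $  output P → y y d
y y d $  y y d $  match 'y'
y d $    y d $    match 'y'
d $      d $      match 'd'
$        $        accept

The string is accepted.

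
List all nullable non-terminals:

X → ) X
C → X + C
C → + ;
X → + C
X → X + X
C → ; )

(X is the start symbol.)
None

There are no ε-productions, so no non-terminal can derive ε.
No non-terminals are nullable.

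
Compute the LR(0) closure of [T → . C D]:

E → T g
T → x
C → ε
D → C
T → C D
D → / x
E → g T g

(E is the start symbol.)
{ [C → .], [T → . C D] }

To compute CLOSURE, for each item [A → α.Bβ] where B is a non-terminal, add [B → .γ] for all productions B → γ; repeat for the newly added items until nothing changes.

Start with: [T → . C D]
  [T → . C D] has the dot before C: add [C → .]
No further items can be added.

CLOSURE = { [C → .], [T → . C D] }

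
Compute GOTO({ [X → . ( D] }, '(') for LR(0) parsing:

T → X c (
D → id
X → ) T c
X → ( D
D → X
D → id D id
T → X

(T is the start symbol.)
{ [D → . X], [D → . id D id], [D → . id], [X → ( . D], [X → . ( D], [X → . ) T c] }

GOTO(I, '(') = CLOSURE({ [A → αX.β] : [A → α.Xβ] ∈ I, X = '(' })

Items with dot before '(', with the dot advanced:
  [X → . ( D] → [X → ( . D]
Closure of the advanced items:
  [X → ( . D] has the dot before D: add [D → . id], [D → . X], [D → . id D id]
  [D → . X] has the dot before X: add [X → . ) T c], [X → . ( D]

GOTO = { [D → . X], [D → . id D id], [D → . id], [X → ( . D], [X → . ( D], [X → . ) T c] }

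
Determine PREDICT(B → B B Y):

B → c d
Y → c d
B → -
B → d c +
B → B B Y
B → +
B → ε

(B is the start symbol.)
PREDICT(B → B B Y) = (FIRST(RHS) \ {ε}) ∪ (FOLLOW(B) if ε ∈ FIRST(RHS), i.e. RHS ⇒* ε)
FIRST(B) = { '+', '-', 'c', 'd', ε }
FIRST(Y) = { 'c' }
FIRST(B B Y) = { '+', '-', 'c', 'd' }
ε ∉ FIRST(B B Y), so FOLLOW(B) is not added.
PREDICT(B → B B Y) = { '+', '-', 'c', 'd' }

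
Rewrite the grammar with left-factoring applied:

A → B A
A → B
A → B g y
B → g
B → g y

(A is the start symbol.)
Left-factoring transforms A → αβ₁ | αβ₂ into A → αA' and A' → β₁ | β₂
(α is the longest common prefix among the alternatives). Repeat until
no nonterminal has two alternatives with a common prefix.

Round 1: A has alternatives sharing prefix 'B'. Introduce A': A → B A'
  Add: A' → A
  Add: A' → ε
  Add: A' → g y

Round 2: B has alternatives sharing prefix 'g'. Introduce B': B → g B'
  Add: B' → ε
  Add: B' → y

No remaining common prefixes — done.

Resulting grammar:
A → B A'
A' → A
A' → ε
A' → g y
B → g B'
B' → ε
B' → y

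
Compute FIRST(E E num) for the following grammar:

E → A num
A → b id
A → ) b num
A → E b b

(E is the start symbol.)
FIRST sets of the non-terminals involved (from the grammar, by fixed-point iteration):
  FIRST(E) = { ')', 'b' }

To compute FIRST(E E num), process the symbols left to right:
Symbol E is a non-terminal. Add FIRST(E) \ {ε} = { ')', 'b' }
E is not nullable (ε ∉ FIRST(E)), so stop here.
FIRST(E E num) = { ')', 'b' }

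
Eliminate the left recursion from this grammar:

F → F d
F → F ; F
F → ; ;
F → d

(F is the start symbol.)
F → ; ; F'
F → d F'
F' → d F'
F' → ; F F'
F' → ε

F is directly left-recursive. The standard transformation for
  A → A α₁ | ... | A α_m | β₁ | ... | β_n
is
  A  → β₁ A' | ... | β_n A'
  A' → α₁ A' | ... | α_m A' | ε

F → ; ; becomes F → ; ; F'
F → d becomes F → d F'
F → F d becomes F' → d F'
F → F ; F becomes F' → ; F F'
Add F' → ε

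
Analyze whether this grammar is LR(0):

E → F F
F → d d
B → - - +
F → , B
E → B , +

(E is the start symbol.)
Yes, the grammar is LR(0)

A grammar is LR(0) if no state in the canonical LR(0) collection has:
  - both a shift item (dot before a terminal) and a complete item (shift-reduce conflict), or
  - two or more complete items (reduce-reduce conflict; the accept item [E' → E .] counts as a complete item here).

Augment with E' → E and build the canonical LR(0) collection (I0 = CLOSURE({[E' → . E]}), then GOTO on every symbol after a dot until no new states appear). It has 14 states:
  I0: { [B → . - - +], [E → . B , +], [E → . F F], [E' → . E], [F → . , B], [F → . d d] }  — shift
  I1: { [B → . - - +], [F → , . B] }  — shift
  I2: { [B → - . - +] }  — shift
  I3: { [E → B . , +] }  — shift
  I4: { [E' → E .] }  — accept
  I5: { [E → F . F], [F → . , B], [F → . d d] }  — shift
  I6: { [F → d . d] }  — shift
  I7: { [F → d d .] }  — reduce
  I8: { [E → F F .] }  — reduce
  I9: { [E → B , . +] }  — shift
  I10: { [E → B , + .] }  — reduce
  I11: { [B → - - . +] }  — shift
  I12: { [B → - - + .] }  — reduce
  I13: { [F → , B .] }  — reduce

Every state is either a pure shift/goto state or contains exactly one complete item and nothing to shift — no conflicts. The grammar is LR(0).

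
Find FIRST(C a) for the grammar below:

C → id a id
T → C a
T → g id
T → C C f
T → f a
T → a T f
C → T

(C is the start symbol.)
FIRST sets of the non-terminals involved (from the grammar, by fixed-point iteration):
  FIRST(C) = { 'a', 'f', 'g', 'id' }

To compute FIRST(C a), process the symbols left to right:
Symbol C is a non-terminal. Add FIRST(C) \ {ε} = { 'a', 'f', 'g', 'id' }
C is not nullable (ε ∉ FIRST(C)), so stop here.
FIRST(C a) = { 'a', 'f', 'g', 'id' }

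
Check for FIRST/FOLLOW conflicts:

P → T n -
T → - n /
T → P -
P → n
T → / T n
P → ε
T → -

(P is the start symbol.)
Yes. P → T n '-' with FOLLOW(P) on { '-' }

A FIRST/FOLLOW conflict occurs when a non-terminal N has a nullable alternative N → β (β ⇒* ε) and another alternative N → α with FIRST(α) ∩ FOLLOW(N) ≠ ∅: on such a lookahead the parser cannot decide between expanding α and letting N vanish via β.

Nullable non-terminals: P.
FIRST sets used below: FIRST(T) = { '-', '/', 'n' }

P: nullable alternative(s) P → ε; FOLLOW(P) = { $, '-' }
  P → T n -: FIRST \ {ε} = { '-', '/', 'n' } — overlaps FOLLOW(P) on { '-' }: CONFLICT
  P → n: FIRST \ {ε} = { 'n' } — disjoint from FOLLOW(P)
  P → ε: FIRST \ {ε} = { } — this is the only nullable alternative, skip

T has no nullable alternative, so no FIRST/FOLLOW check is needed there.

So the grammar has 1 FIRST/FOLLOW conflict (marked CONFLICT above).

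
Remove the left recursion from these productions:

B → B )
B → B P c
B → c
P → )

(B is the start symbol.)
B is directly left-recursive. The standard transformation for
  A → A α₁ | ... | A α_m | β₁ | ... | β_n
is
  A  → β₁ A' | ... | β_n A'
  A' → α₁ A' | ... | α_m A' | ε

B → c becomes B → c B'
B → B ) becomes B' → ) B'
B → B P c becomes B' → P c B'
Add B' → ε

Productions for other non-terminals are unchanged:
  P → )

Resulting grammar:
B → c B'
B' → ) B'
B' → P c B'
B' → ε
P → )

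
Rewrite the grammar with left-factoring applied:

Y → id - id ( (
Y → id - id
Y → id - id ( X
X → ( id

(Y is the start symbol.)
Left-factoring transforms A → αβ₁ | αβ₂ into A → αA' and A' → β₁ | β₂
(α is the longest common prefix among the alternatives). Repeat until
no nonterminal has two alternatives with a common prefix.

Round 1: Y has alternatives sharing prefix 'id - id'. Introduce Y': Y → id - id Y'
  Add: Y' → ( (
  Add: Y' → ε
  Add: Y' → ( X

Round 2: Y' has alternatives sharing prefix '('. Introduce Y'': Y' → ( Y''
  Add: Y'' → (
  Add: Y'' → X

No remaining common prefixes — done.

Resulting grammar:
Y → id - id Y'
Y' → ( Y''
Y'' → (
Y'' → X
Y' → ε
X → ( id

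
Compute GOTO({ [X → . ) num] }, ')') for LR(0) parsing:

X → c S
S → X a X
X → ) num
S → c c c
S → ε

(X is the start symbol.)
GOTO(I, ')') = CLOSURE({ [A → αX.β] : [A → α.Xβ] ∈ I, X = ')' })

Items with dot before ')', with the dot advanced:
  [X → . ) num] → [X → ) . num]
Closure adds nothing (no advanced item has the dot before a non-terminal).

GOTO = { [X → ) . num] }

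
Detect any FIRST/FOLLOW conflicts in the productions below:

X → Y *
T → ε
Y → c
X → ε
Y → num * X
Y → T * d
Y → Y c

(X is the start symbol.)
Yes. X → Y '*' with FOLLOW(X) on { '*', 'c' }

Nullable non-terminals: T, X.
FIRST sets used below: FIRST(Y) = { '*', 'c', 'num' }
T has a nullable alternative but only one production, so nothing to check.

X: nullable alternative(s) X → ε; FOLLOW(X) = { $, '*', 'c' }
  X → Y *: FIRST \ {ε} = { '*', 'c', 'num' } — overlaps FOLLOW(X) on { '*', 'c' }: CONFLICT
  X → ε: FIRST \ {ε} = { } — this is the only nullable alternative, skip

Y has no nullable alternative, so no FIRST/FOLLOW check is needed there.

So the grammar has 1 FIRST/FOLLOW conflict (marked CONFLICT above).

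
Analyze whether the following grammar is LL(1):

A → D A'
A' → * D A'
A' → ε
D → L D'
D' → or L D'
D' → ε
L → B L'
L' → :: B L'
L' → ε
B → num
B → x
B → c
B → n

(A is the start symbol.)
A grammar is LL(1) if for each non-terminal N with multiple productions, the predict sets of those productions are pairwise disjoint, where PREDICT(N → α) = (FIRST(α) \ {ε}) ∪ (FOLLOW(N) if α ⇒* ε).

Relevant sets:
  FOLLOW(A') = { $ }
  FOLLOW(D') = { $, '*' }
  FOLLOW(L') = { $, '*', 'or' }

For A':
  PREDICT(A' → '*' D A') = { '*' }
  PREDICT(A' → ε) = { $ }
For D':
  PREDICT(D' → or L D') = { 'or' }
  PREDICT(D' → ε) = { $, '*' }
For L':
  PREDICT(L' → :: B L') = { '::' }
  PREDICT(L' → ε) = { $, '*', 'or' }
For B:
  PREDICT(B → num) = { 'num' }
  PREDICT(B → x) = { 'x' }
  PREDICT(B → c) = { 'c' }
  PREDICT(B → n) = { 'n' }
A, D, L have a single production, so nothing to check there.

All predict sets are disjoint. The grammar IS LL(1).

Answer: Yes, the grammar is LL(1).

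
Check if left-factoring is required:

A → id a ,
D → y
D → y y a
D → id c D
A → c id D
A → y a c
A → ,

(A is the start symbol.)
Yes, D has productions with common prefix 'y'

Left-factoring is needed when two productions for the same non-terminal
share a common prefix on the right-hand side.

Productions for A:
  A → id a ,
  A → c id D
  A → y a c
  A → ,
Productions for D:
  D → y
  D → y y a
  D → id c D

Found common prefix 'y' in productions for D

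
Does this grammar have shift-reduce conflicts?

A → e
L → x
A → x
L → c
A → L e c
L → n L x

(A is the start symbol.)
Augment with A' → A and build the canonical LR(0) collection (I0 = CLOSURE({[A' → . A]}), then GOTO on every symbol after a dot until no new states appear). It has 12 states:
  I0: { [A → . L e c], [A → . e], [A → . x], [A' → . A], [L → . c], [L → . n L x], [L → . x] }  — shift
  I1: { [A' → A .] }  — accept
  I2: { [A → L . e c] }  — shift
  I3: { [L → c .] }  — reduce
  I4: { [A → e .] }  — reduce
  I5: { [L → . c], [L → . n L x], [L → . x], [L → n . L x] }  — shift
  I6: { [A → x .], [L → x .] }  — 2 reduces
  I7: { [L → n L . x] }  — shift
  I8: { [L → x .] }  — reduce
  I9: { [L → n L x .] }  — reduce
  I10: { [A → L e . c] }  — shift
  I11: { [A → L e c .] }  — reduce

No state contains both a complete item and a shift item.

Answer: No shift-reduce conflicts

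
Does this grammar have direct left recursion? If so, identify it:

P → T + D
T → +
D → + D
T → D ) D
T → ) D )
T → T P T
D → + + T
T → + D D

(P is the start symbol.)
Direct left recursion occurs when N → N α for some non-terminal N (the right-hand side begins with the left-hand side itself).

P → T + D: starts with T
T → +: starts with '+'
D → + D: starts with '+'
T → D ) D: starts with D
T → ) D ): starts with ')'
T → T P T: LEFT RECURSIVE (starts with T)
D → + + T: starts with '+'
T → + D D: starts with '+'

The grammar has direct left recursion on: T.

Answer: Yes, T is left-recursive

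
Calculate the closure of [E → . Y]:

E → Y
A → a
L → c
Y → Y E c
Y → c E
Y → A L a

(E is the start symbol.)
{ [A → . a], [E → . Y], [Y → . A L a], [Y → . Y E c], [Y → . c E] }

To compute CLOSURE, for each item [A → α.Bβ] where B is a non-terminal, add [B → .γ] for all productions B → γ; repeat for the newly added items until nothing changes.

Start with: [E → . Y]
  [E → . Y] has the dot before Y: add [Y → . Y E c], [Y → . c E], [Y → . A L a]
  [Y → . A L a] has the dot before A: add [A → . a]
No further items can be added.

CLOSURE = { [A → . a], [E → . Y], [Y → . A L a], [Y → . Y E c], [Y → . c E] }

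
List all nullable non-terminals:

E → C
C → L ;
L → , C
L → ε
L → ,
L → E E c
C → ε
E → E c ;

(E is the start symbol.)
{ 'C', 'E', 'L' }

ε-productions: L → ε, C → ε
So L, C are immediately nullable.
E → C: every symbol on the right is nullable, so E is nullable too.
Every non-terminal is now nullable.
Nullable = { 'C', 'E', 'L' }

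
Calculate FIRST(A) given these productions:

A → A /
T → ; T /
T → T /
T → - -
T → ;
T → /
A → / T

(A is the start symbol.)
{ '/' }

To compute FIRST(A), examine every production with A on the left-hand side, reading each right-hand side left to right until a non-nullable symbol is reached.

From A → A /:
  - A is the symbol being defined: contributes nothing new
    A is not nullable, so stop
From A → / T:
  - '/' is a terminal: add '/' and stop

Collecting: FIRST(A) = { '/' }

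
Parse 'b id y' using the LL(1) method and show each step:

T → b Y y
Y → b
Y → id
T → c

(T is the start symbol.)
LL(1) parsing maintains a stack (initially the start symbol over $) and the input. At each step: if the stack top is a terminal, match it against the current input token; if it is a non-terminal N, replace it with the RHS of M[N, lookahead] (the unique production whose predict set contains the lookahead).

Stack is shown with the top on the left.

Stack    Input     Action
-------------------------
T $      b id y $  output T → b Y y
b Y y $  b id y $  match 'b'
Y y $    id y $    output Y → id
id y $   id y $    match 'id'
y $      y $       match 'y'
$        $         accept

The string is accepted.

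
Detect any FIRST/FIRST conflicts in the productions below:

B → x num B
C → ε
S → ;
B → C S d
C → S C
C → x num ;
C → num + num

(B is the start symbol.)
Yes. B → x num B / B → C S d on { 'x' }

A FIRST/FIRST conflict occurs when two productions N → α and N → β for the same non-terminal have FIRST(α) ∩ FIRST(β) ≠ ∅ (with ε ∈ FIRST of a nullable right-hand side, so two nullable alternatives also conflict).

FIRST sets of the non-terminals at (or reachable through a nullable prefix from) the front of some alternative:
  FIRST(C) = { ';', 'num', 'x', ε }
  FIRST(S) = { ';' }

Productions for B:
  B → x num B: FIRST = { 'x' }
  B → C S d: FIRST = { ';', 'num', 'x' }
Productions for C:
  C → ε: FIRST = { ε }
  C → S C: FIRST = { ';' }
  C → x num ;: FIRST = { 'x' }
  C → num + num: FIRST = { 'num' }
S has only one production, so no FIRST/FIRST conflict is possible there.

Conflict for B: B → x num B and B → C S d
  Overlap: { 'x' }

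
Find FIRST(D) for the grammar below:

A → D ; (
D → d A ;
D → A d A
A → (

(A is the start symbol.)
{ '(', 'd' }

FIRST sets of the other non-terminals involved (by the same procedure, iterated to a fixed point):
  FIRST(A) = { '(', 'd' }

From D → d A ;:
  - d is a terminal: add 'd' and stop
From D → A d A:
  - A is a non-terminal: add FIRST(A) \ {ε} = { '(', 'd' }
    A is not nullable, so stop

Collecting: FIRST(D) = { '(', 'd' }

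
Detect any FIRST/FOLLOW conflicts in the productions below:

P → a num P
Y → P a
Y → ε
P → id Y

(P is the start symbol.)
A FIRST/FOLLOW conflict occurs when a non-terminal N has a nullable alternative N → β (β ⇒* ε) and another alternative N → α with FIRST(α) ∩ FOLLOW(N) ≠ ∅: on such a lookahead the parser cannot decide between expanding α and letting N vanish via β.

Nullable non-terminals: Y.
FIRST sets used below: FIRST(P) = { 'a', 'id' }

Y: nullable alternative(s) Y → ε; FOLLOW(Y) = { $, 'a' }
  Y → P a: FIRST \ {ε} = { 'a', 'id' } — overlaps FOLLOW(Y) on { 'a' }: CONFLICT
  Y → ε: FIRST \ {ε} = { } — this is the only nullable alternative, skip

P has no nullable alternative, so no FIRST/FOLLOW check is needed there.

So the grammar has 1 FIRST/FOLLOW conflict (marked CONFLICT above).

Answer: Yes. Y → P a with FOLLOW(Y) on { 'a' }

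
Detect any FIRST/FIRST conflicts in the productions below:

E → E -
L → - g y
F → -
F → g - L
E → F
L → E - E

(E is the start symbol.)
Yes. E → E '-' / E → F on { '-', 'g' }; L → '-' g y / L → E '-' E on { '-' }

FIRST sets of the non-terminals at (or reachable through a nullable prefix from) the front of some alternative:
  FIRST(E) = { '-', 'g' }
  FIRST(F) = { '-', 'g' }

Productions for E:
  E → E -: FIRST = { '-', 'g' }
  E → F: FIRST = { '-', 'g' }
Productions for L:
  L → - g y: FIRST = { '-' }
  L → E - E: FIRST = { '-', 'g' }
Productions for F:
  F → -: FIRST = { '-' }
  F → g - L: FIRST = { 'g' }

Conflict for E: E → E - and E → F
  Overlap: { '-', 'g' }
Conflict for L: L → - g y and L → E - E
  Overlap: { '-' }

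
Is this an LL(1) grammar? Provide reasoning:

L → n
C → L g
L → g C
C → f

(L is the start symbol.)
Yes, the grammar is LL(1).

A grammar is LL(1) if for each non-terminal N with multiple productions, the predict sets of those productions are pairwise disjoint, where PREDICT(N → α) = (FIRST(α) \ {ε}) ∪ (FOLLOW(N) if α ⇒* ε).

Relevant sets:
  FIRST(L) = { 'g', 'n' }

For L:
  PREDICT(L → n) = { 'n' }
  PREDICT(L → g C) = { 'g' }
For C:
  PREDICT(C → L g) = { 'g', 'n' }
  PREDICT(C → f) = { 'f' }

All predict sets are disjoint. The grammar IS LL(1).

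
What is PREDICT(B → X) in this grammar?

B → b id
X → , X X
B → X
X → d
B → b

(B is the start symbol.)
PREDICT(B → X) = (FIRST(RHS) \ {ε}) ∪ (FOLLOW(B) if ε ∈ FIRST(RHS), i.e. RHS ⇒* ε)
FIRST(X) = { ',', 'd' }
FIRST(X) = { ',', 'd' }
ε ∉ FIRST(X), so FOLLOW(B) is not added.
PREDICT(B → X) = { ',', 'd' }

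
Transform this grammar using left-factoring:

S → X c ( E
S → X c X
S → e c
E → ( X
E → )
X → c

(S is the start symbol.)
S → X c S'
S' → ( E
S' → X
S → e c
E → ( X
E → )
X → c

Left-factoring transforms A → αβ₁ | αβ₂ into A → αA' and A' → β₁ | β₂
(α is the longest common prefix among the alternatives). Repeat until
no nonterminal has two alternatives with a common prefix.

Round 1: S has alternatives sharing prefix 'X c'. Introduce S': S → X c S'
  Add: S' → ( E
  Add: S' → X

No remaining common prefixes — done.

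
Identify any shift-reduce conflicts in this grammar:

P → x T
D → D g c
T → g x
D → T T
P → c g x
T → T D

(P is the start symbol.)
Augment with P' → P and build the canonical LR(0) collection (I0 = CLOSURE({[P' → . P]}), then GOTO on every symbol after a dot until no new states appear). It has 14 states:
  I0: { [P → . c g x], [P → . x T], [P' → . P] }  — shift
  I1: { [P' → P .] }  — accept
  I2: { [P → c . g x] }  — shift
  I3: { [P → x . T], [T → . T D], [T → . g x] }  — shift
  I4: { [D → . D g c], [D → . T T], [P → x T .], [T → . T D], [T → . g x], [T → T . D] }  — shift, reduce
  I5: { [T → g . x] }  — shift
  I6: { [T → g x .] }  — reduce
  I7: { [D → D . g c], [T → T D .] }  — shift, reduce
  I8: { [D → . D g c], [D → . T T], [D → T . T], [T → . T D], [T → . g x], [T → T . D] }  — shift
  I9: { [D → . D g c], [D → . T T], [D → T . T], [D → T T .], [T → . T D], [T → . g x], [T → T . D] }  — shift, reduce
  I10: { [D → D g . c] }  — shift
  I11: { [D → D g c .] }  — reduce
  I12: { [P → c g . x] }  — shift
  I13: { [P → c g x .] }  — reduce

I4 contains reduce item [P → x T .] and shift item [T → . g x] — shift-reduce conflict.
I7 contains reduce item [T → T D .] and shift item [D → D . g c] — shift-reduce conflict.
I9 contains reduce item [D → T T .] and shift item [T → . g x] — shift-reduce conflict.

Answer: Yes — I4: [P → x T .] vs [T → . g x]; I7: [T → T D .] vs [D → D . g c]; I9: [D → T T .] vs [T → . g x]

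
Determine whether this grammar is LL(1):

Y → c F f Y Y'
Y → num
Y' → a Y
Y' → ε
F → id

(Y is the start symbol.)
Relevant sets:
  FOLLOW(Y') = { $, 'a' }

For Y:
  PREDICT(Y → c F f Y Y') = { 'c' }
  PREDICT(Y → num) = { 'num' }
For Y':
  PREDICT(Y' → a Y) = { 'a' }
  PREDICT(Y' → ε) = { $, 'a' }
F has a single production, so nothing to check there.

Conflict found: Predict set conflict for Y': { 'a' }
The grammar is NOT LL(1).

Answer: No. Predict set conflict for Y': { 'a' }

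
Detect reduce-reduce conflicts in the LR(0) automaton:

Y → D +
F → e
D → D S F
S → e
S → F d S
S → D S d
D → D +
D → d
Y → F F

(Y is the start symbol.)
Yes — I7: [D → D + .] vs [Y → D + .]; I11: [F → e .] vs [S → e .]

A reduce-reduce conflict occurs when an LR(0) state has two complete items [A → α .] and [B → β .] — both call for a reduction, and with no lookahead the parser cannot choose between them.

Augment with Y' → Y and build the canonical LR(0) collection (I0 = CLOSURE({[Y' → . Y]}), then GOTO on every symbol after a dot until no new states appear). It has 18 states:
  I0: { [D → . D +], [D → . D S F], [D → . d], [F → . e], [Y → . D +], [Y → . F F], [Y' → . Y] }  — shift
  I1: { [D → . D +], [D → . D S F], [D → . d], [D → D . +], [D → D . S F], [F → . e], [S → . D S d], [S → . F d S], [S → . e], [Y → D . +] }  — shift
  I2: { [F → . e], [Y → F . F] }  — shift
  I3: { [Y' → Y .] }  — accept
  I4: { [D → d .] }  — reduce
  I5: { [F → e .] }  — reduce
  I6: { [Y → F F .] }  — reduce
  I7: { [D → D + .], [Y → D + .] }  — 2 reduces
  I8: { [D → . D +], [D → . D S F], [D → . d], [D → D . +], [D → D . S F], [F → . e], [S → . D S d], [S → . F d S], [S → . e], [S → D . S d] }  — shift
  I9: { [S → F . d S] }  — shift
  I10: { [D → D S . F], [F → . e] }  — shift
  I11: { [F → e .], [S → e .] }  — 2 reduces
  I12: { [D → D S F .] }  — reduce
  I13: { [D → . D +], [D → . D S F], [D → . d], [F → . e], [S → . D S d], [S → . F d S], [S → . e], [S → F d . S] }  — shift
  I14: { [S → F d S .] }  — reduce
  I15: { [D → D + .] }  — reduce
  I16: { [D → D S . F], [F → . e], [S → D S . d] }  — shift
  I17: { [S → D S d .] }  — reduce

I7 contains complete items [D → D + .], [Y → D + .] — reduce-reduce conflict.
I11 contains complete items [F → e .], [S → e .] — reduce-reduce conflict.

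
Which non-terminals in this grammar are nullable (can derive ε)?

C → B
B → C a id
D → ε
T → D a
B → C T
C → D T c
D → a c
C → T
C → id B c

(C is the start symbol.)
{ 'D' }

A non-terminal is nullable if it can derive ε (the empty string): either it has an ε-production, or it has a production whose right-hand side consists entirely of nullable non-terminals.

ε-productions: D → ε
So D is immediately nullable.
No further non-terminal can be added: every production for the remaining non-terminals contains a terminal or a non-nullable non-terminal.
Nullable = { 'D' }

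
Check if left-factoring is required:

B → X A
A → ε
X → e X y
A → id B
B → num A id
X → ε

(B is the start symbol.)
Left-factoring is needed when two productions for the same non-terminal
share a common prefix on the right-hand side.

Productions for B:
  B → X A
  B → num A id
Productions for A:
  A → ε
  A → id B
Productions for X:
  X → e X y
  X → ε

No common prefixes found.

Answer: No, left-factoring is not needed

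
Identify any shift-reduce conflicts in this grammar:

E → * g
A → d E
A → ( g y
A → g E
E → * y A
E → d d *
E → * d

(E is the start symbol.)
Augment with E' → E and build the canonical LR(0) collection (I0 = CLOSURE({[E' → . E]}), then GOTO on every symbol after a dot until no new states appear). It has 17 states:
  I0: { [E → . * d], [E → . * g], [E → . * y A], [E → . d d *], [E' → . E] }  — shift
  I1: { [E → * . d], [E → * . g], [E → * . y A] }  — shift
  I2: { [E' → E .] }  — accept
  I3: { [E → d . d *] }  — shift
  I4: { [E → d d . *] }  — shift
  I5: { [E → d d * .] }  — reduce
  I6: { [E → * d .] }  — reduce
  I7: { [E → * g .] }  — reduce
  I8: { [A → . ( g y], [A → . d E], [A → . g E], [E → * y . A] }  — shift
  I9: { [A → ( . g y] }  — shift
  I10: { [E → * y A .] }  — reduce
  I11: { [A → d . E], [E → . * d], [E → . * g], [E → . * y A], [E → . d d *] }  — shift
  I12: { [A → g . E], [E → . * d], [E → . * g], [E → . * y A], [E → . d d *] }  — shift
  I13: { [A → g E .] }  — reduce
  I14: { [A → d E .] }  — reduce
  I15: { [A → ( g . y] }  — shift
  I16: { [A → ( g y .] }  — reduce

No state contains both a complete item and a shift item.

Answer: No shift-reduce conflicts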